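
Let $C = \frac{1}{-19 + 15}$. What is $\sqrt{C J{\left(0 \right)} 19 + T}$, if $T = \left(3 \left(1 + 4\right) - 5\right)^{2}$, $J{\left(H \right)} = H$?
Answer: $10$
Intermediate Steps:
$C = - \frac{1}{4}$ ($C = \frac{1}{-4} = - \frac{1}{4} \approx -0.25$)
$T = 100$ ($T = \left(3 \cdot 5 - 5\right)^{2} = \left(15 - 5\right)^{2} = 10^{2} = 100$)
$\sqrt{C J{\left(0 \right)} 19 + T} = \sqrt{\left(- \frac{1}{4}\right) 0 \cdot 19 + 100} = \sqrt{0 \cdot 19 + 100} = \sqrt{0 + 100} = \sqrt{100} = 10$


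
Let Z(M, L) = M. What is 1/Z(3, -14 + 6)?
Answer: ⅓ ≈ 0.33333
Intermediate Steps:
1/Z(3, -14 + 6) = 1/3 = ⅓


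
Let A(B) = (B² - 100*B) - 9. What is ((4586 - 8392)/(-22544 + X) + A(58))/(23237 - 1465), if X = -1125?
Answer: -57866899/515321468 ≈ -0.11229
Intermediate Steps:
A(B) = -9 + B² - 100*B
((4586 - 8392)/(-22544 + X) + A(58))/(23237 - 1465) = ((4586 - 8392)/(-22544 - 1125) + (-9 + 58² - 100*58))/(23237 - 1465) = (-3806/(-23669) + (-9 + 3364 - 5800))/21772 = (-3806*(-1/23669) - 2445)*(1/21772) = (3806/23669 - 2445)*(1/21772) = -57866899/23669*1/21772 = -57866899/515321468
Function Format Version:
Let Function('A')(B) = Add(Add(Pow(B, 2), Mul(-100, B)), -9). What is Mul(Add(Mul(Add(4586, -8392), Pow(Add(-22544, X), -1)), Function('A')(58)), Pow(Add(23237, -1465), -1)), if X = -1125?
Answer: Rational(-57866899, 515321468) ≈ -0.11229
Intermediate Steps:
Function('A')(B) = Add(-9, Pow(B, 2), Mul(-100, B))
Mul(Add(Mul(Add(4586, -8392), Pow(Add(-22544, X), -1)), Function('A')(58)), Pow(Add(23237, -1465), -1)) = Mul(Add(Mul(Add(4586, -8392), Pow(Add(-22544, -1125), -1)), Add(-9, Pow(58, 2), Mul(-100, 58))), Pow(Add(23237, -1465), -1)) = Mul(Add(Mul(-3806, Pow(-23669, -1)), Add(-9, 3364, -5800)), Pow(21772, -1)) = Mul(Add(Mul(-3806, Rational(-1, 23669)), -2445), Rational(1, 21772)) = Mul(Add(Rational(3806, 23669), -2445), Rational(1, 21772)) = Mul(Rational(-57866899, 23669), Rational(1, 21772)) = Rational(-57866899, 515321468)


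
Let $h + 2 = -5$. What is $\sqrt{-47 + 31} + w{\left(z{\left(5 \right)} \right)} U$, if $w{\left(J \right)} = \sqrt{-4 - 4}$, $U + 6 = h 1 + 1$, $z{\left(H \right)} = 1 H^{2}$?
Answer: $i \left(4 - 24 \sqrt{2}\right) \approx - 29.941 i$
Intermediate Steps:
$h = -7$ ($h = -2 - 5 = -7$)
$z{\left(H \right)} = H^{2}$
$U = -12$ ($U = -6 + \left(\left(-7\right) 1 + 1\right) = -6 + \left(-7 + 1\right) = -6 - 6 = -12$)
$w{\left(J \right)} = 2 i \sqrt{2}$ ($w{\left(J \right)} = \sqrt{-8} = 2 i \sqrt{2}$)
$\sqrt{-47 + 31} + w{\left(z{\left(5 \right)} \right)} U = \sqrt{-47 + 31} + 2 i \sqrt{2} \left(-12\right) = \sqrt{-16} - 24 i \sqrt{2} = 4 i - 24 i \sqrt{2}$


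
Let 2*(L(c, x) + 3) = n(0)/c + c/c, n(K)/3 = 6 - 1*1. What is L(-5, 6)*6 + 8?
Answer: -16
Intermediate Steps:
n(K) = 15 (n(K) = 3*(6 - 1*1) = 3*(6 - 1) = 3*5 = 15)
L(c, x) = -5/2 + 15/(2*c) (L(c, x) = -3 + (15/c + c/c)/2 = -3 + (15/c + 1)/2 = -3 + (1 + 15/c)/2 = -3 + (½ + 15/(2*c)) = -5/2 + 15/(2*c))
L(-5, 6)*6 + 8 = ((5/2)*(3 - 1*(-5))/(-5))*6 + 8 = ((5/2)*(-⅕)*(3 + 5))*6 + 8 = ((5/2)*(-⅕)*8)*6 + 8 = -4*6 + 8 = -24 + 8 = -16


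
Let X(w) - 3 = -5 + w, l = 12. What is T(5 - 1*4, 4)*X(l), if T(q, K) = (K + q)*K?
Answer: 200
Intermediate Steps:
X(w) = -2 + w (X(w) = 3 + (-5 + w) = -2 + w)
T(q, K) = K*(K + q)
T(5 - 1*4, 4)*X(l) = (4*(4 + (5 - 1*4)))*(-2 + 12) = (4*(4 + (5 - 4)))*10 = (4*(4 + 1))*10 = (4*5)*10 = 20*10 = 200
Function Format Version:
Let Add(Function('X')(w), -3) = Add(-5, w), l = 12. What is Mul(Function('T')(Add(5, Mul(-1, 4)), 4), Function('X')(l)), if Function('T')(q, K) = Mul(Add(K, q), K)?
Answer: 200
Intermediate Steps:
Function('X')(w) = Add(-2, w) (Function('X')(w) = Add(3, Add(-5, w)) = Add(-2, w))
Function('T')(q, K) = Mul(K, Add(K, q))
Mul(Function('T')(Add(5, Mul(-1, 4)), 4), Function('X')(l)) = Mul(Mul(4, Add(4, Add(5, Mul(-1, 4)))), Add(-2, 12)) = Mul(Mul(4, Add(4, Add(5, -4))), 10) = Mul(Mul(4, Add(4, 1)), 10) = Mul(Mul(4, 5), 10) = Mul(20, 10) = 200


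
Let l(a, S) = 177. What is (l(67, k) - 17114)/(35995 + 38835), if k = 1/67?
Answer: -16937/74830 ≈ -0.22634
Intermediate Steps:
k = 1/67 ≈ 0.014925
(l(67, k) - 17114)/(35995 + 38835) = (177 - 17114)/(35995 + 38835) = -16937/74830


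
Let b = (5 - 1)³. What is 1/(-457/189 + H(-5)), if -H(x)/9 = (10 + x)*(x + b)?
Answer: -189/502252 ≈ -0.00037631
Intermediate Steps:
b = 64 (b = 4³ = 64)
H(x) = -9*(10 + x)*(64 + x) (H(x) = -9*(10 + x)*(x + 64) = -9*(10 + x)*(64 + x))
1/(-457/189 + H(-5)) = 1/(-457/189 + (-5760 - 666*(-5) - 9*(-5)²)) = 1/(-457*1/189 + (-5760 + 3330 - 9*25)) = 1/(-457/189 + (-5760 + 3330 - 225)) = 1/(-457/189 - 2655) = 1/(-502252/189) = -189/502252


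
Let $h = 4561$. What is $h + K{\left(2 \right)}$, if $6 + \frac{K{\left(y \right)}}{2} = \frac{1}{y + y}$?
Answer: $\frac{9099}{2} \approx 4549.5$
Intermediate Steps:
$K{\left(y \right)} = -12 + \frac{1}{y}$ ($K{\left(y \right)} = -12 + \frac{2}{y + y} = -12 + \frac{2}{2 y} = -12 + 2 \frac{1}{2 y} = -12 + \frac{1}{y}$)
$h + K{\left(2 \right)} = 4561 - \left(12 - \frac{1}{2}\right) = 4561 + \left(-12 + \frac{1}{2}\right) = 4561 - \frac{23}{2} = \frac{9099}{2}$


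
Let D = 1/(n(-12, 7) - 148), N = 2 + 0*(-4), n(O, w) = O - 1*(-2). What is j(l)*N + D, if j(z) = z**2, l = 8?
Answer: 20223/158 ≈ 127.99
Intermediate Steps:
n(O, w) = 2 + O (n(O, w) = O + 2 = 2 + O)
N = 2 (N = 2 + 0 = 2)
D = -1/158 (D = 1/((2 - 12) - 148) = 1/(-10 - 148) = 1/(-158) = -1/158 ≈ -0.0063291)
j(l)*N + D = 8**2*2 - 1/158 = 64*2 - 1/158 = 128 - 1/158 = 20223/158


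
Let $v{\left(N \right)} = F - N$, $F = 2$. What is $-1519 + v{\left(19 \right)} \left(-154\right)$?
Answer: $1099$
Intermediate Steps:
$v{\left(N \right)} = 2 - N$
$-1519 + v{\left(19 \right)} \left(-154\right) = -1519 + \left(2 - 19\right) \left(-154\right) = -1519 - -2618 = -1519 + 2618 = 1099$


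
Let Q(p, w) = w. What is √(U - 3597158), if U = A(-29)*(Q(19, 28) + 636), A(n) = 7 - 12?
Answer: I*√3600478 ≈ 1897.5*I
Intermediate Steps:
A(n) = -5
U = -3320 (U = -5*(28 + 636) = -5*664 = -3320)
√(U - 3597158) = √(-3320 - 3597158) = √(-3600478) = I*√3600478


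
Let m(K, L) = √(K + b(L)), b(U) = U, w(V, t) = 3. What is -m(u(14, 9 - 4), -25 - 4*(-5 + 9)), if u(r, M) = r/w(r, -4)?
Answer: -I*√327/3 ≈ -6.0277*I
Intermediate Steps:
u(r, M) = r/3
m(K, L) = √(K + L)
-m(u(14, 9 - 4), -25 - 4*(-5 + 9)) = -√((⅓)*14 + (-25 - 4*(-5 + 9))) = -√(14/3 + (-25 - 4*4)) = -√(14/3 + (-25 - 1*16)) = -√(14/3 + (-25 - 16)) = -√(14/3 - 41) = -√(-109/3) = -I*√327/3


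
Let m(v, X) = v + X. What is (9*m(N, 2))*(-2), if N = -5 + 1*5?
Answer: -36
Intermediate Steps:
N = 0 (N = -5 + 5 = 0)
m(v, X) = X + v
(9*m(N, 2))*(-2) = (9*(2 + 0))*(-2) = (9*2)*(-2) = 18*(-2) = -36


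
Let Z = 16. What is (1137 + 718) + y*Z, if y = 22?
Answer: 2207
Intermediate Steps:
(1137 + 718) + y*Z = (1137 + 718) + 22*16 = 1855 + 352 = 2207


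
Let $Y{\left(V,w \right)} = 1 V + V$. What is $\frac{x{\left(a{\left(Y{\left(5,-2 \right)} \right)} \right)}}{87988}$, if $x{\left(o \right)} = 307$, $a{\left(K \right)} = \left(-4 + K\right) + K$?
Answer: $\frac{307}{87988} \approx 0.0034891$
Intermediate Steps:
$Y{\left(V,w \right)} = 2 V$ ($Y{\left(V,w \right)} = V + V = 2 V$)
$a{\left(K \right)} = -4 + 2 K$
$\frac{x{\left(a{\left(Y{\left(5,-2 \right)} \right)} \right)}}{87988} = \frac{307}{87988}$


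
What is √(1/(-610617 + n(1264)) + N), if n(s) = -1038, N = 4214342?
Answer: √13030391564625495/55605 ≈ 2052.9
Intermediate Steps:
√(1/(-610617 + n(1264)) + N) = √(1/(-610617 - 1038) + 4214342) = √(1/(-611655) + 4214342) = √(-1/611655 + 4214342) = √(2577723356009/611655) = √13030391564625495/55605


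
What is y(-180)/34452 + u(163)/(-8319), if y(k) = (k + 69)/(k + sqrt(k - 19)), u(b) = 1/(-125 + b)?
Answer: 48083489/3287378283882 + 37*I*sqrt(199)/374366916 ≈ 1.4627e-5 + 1.3942e-6*I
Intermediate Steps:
y(k) = (69 + k)/(k + sqrt(-19 + k))
y(-180)/34452 + u(163)/(-8319) = ((69 - 180)/(-180 + sqrt(-19 - 180)))/34452 + 1/((-125 + 163)*(-8319)) = (-111/(-180 + sqrt(-199)))*(1/34452) - 1/8319/38 = (-111/(-180 + I*sqrt(199)))*(1/34452) + (1/38)*(-1/8319) = -111/(-180 + I*sqrt(199))*(1/34452) - 1/316122 = -37/(11484*(-180 + I*sqrt(199))) - 1/316122 = -1/316122 - 37/(11484*(-180 + I*sqrt(199)))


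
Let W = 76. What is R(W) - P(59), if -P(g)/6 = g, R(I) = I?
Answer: 430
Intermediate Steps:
P(g) = -6*g
R(W) - P(59) = 76 - (-6)*59 = 76 - 1*(-354) = 76 + 354 = 430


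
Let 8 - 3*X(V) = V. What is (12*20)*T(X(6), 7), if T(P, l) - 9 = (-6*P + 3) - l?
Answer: 240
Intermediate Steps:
X(V) = 8/3 - V/3
T(P, l) = 12 - l - 6*P (T(P, l) = 9 + ((-6*P + 3) - l) = 9 + ((3 - 6*P) - l) = 9 + (3 - l - 6*P) = 12 - l - 6*P)
(12*20)*T(X(6), 7) = (12*20)*(12 - 1*7 - 6*(8/3 - 1/3*6)) = 240*(12 - 7 - 6*(8/3 - 2)) = 240*(12 - 7 - 6*2/3) = 240*(12 - 7 - 4) = 240*1 = 240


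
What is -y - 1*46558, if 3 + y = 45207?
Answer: -91762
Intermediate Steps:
y = 45204 (y = -3 + 45207 = 45204)
-y - 1*46558 = -1*45204 - 1*46558 = -45204 - 46558 = -91762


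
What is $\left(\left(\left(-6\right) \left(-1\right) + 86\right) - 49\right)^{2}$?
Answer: $1849$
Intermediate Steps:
$\left(\left(\left(-6\right) \left(-1\right) + 86\right) - 49\right)^{2} = \left(\left(6 + 86\right) - 49\right)^{2} = \left(92 - 49\right)^{2} = 43^{2} = 1849$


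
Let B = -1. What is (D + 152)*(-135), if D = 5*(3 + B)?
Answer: -21870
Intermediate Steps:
D = 10 (D = 5*(3 - 1) = 5*2 = 10)
(D + 152)*(-135) = (10 + 152)*(-135) = 162*(-135) = -21870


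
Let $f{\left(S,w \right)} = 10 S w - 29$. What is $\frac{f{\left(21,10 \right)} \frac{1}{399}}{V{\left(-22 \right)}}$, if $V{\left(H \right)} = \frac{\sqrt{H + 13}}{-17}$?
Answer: $\frac{1853 i}{63} \approx 29.413 i$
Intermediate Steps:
$f{\left(S,w \right)} = -29 + 10 S w$ ($f{\left(S,w \right)} = 10 S w - 29 = -29 + 10 S w$)
$V{\left(H \right)} = - \frac{\sqrt{13 + H}}{17}$ ($V{\left(H \right)} = \sqrt{13 + H} \left(- \frac{1}{17}\right) = - \frac{\sqrt{13 + H}}{17}$)
$\frac{f{\left(21,10 \right)} \frac{1}{399}}{V{\left(-22 \right)}} = \frac{\left(-29 + 10 \cdot 21 \cdot 10\right) \frac{1}{399}}{\left(- \frac{1}{17}\right) \sqrt{13 - 22}} = \frac{\left(-29 + 2100\right) \frac{1}{399}}{\left(- \frac{1}{17}\right) \sqrt{-9}} = \frac{2071 \cdot \frac{1}{399}}{\left(- \frac{1}{17}\right) 3 i} = \frac{109}{21 \left(- \frac{3 i}{17}\right)} = \frac{109 \frac{17 i}{3}}{21} = \frac{1853 i}{63}$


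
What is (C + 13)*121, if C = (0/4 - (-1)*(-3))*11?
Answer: -2420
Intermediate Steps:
C = -33 (C = (0*(¼) - 1*3)*11 = (0 - 3)*11 = -3*11 = -33)
(C + 13)*121 = (-33 + 13)*121 = -20*121 = -2420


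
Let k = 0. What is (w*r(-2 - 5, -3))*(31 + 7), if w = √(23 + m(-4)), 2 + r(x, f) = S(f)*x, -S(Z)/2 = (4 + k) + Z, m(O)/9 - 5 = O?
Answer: 1824*√2 ≈ 2579.5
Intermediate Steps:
m(O) = 45 + 9*O
S(Z) = -8 - 2*Z (S(Z) = -2*((4 + 0) + Z) = -2*(4 + Z) = -8 - 2*Z)
r(x, f) = -2 + x*(-8 - 2*f) (r(x, f) = -2 + (-8 - 2*f)*x = -2 + x*(-8 - 2*f))
w = 4*√2 (w = √(23 + (45 + 9*(-4))) = √(23 + (45 - 36)) = √(23 + 9) = √32 = 4*√2 ≈ 5.6569)
(w*r(-2 - 5, -3))*(31 + 7) = ((4*√2)*(-2 - 2*(-2 - 5)*(4 - 3)))*(31 + 7) = ((4*√2)*(-2 - 2*(-7)*1))*38 = ((4*√2)*(-2 + 14))*38 = ((4*√2)*12)*38 = (48*√2)*38 = 1824*√2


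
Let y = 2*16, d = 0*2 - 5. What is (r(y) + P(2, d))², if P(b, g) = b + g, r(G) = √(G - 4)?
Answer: 37 - 12*√7 ≈ 5.2510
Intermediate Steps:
d = -5 (d = 0 - 5 = -5)
y = 32
r(G) = √(-4 + G)
(r(y) + P(2, d))² = (√(-4 + 32) + (2 - 5))² = (√28 - 3)² = (2*√7 - 3)² = (-3 + 2*√7)²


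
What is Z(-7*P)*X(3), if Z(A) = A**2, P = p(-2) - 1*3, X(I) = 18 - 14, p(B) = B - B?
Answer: 1764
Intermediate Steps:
p(B) = 0
X(I) = 4
P = -3 (P = 0 - 1*3 = 0 - 3 = -3)
Z(-7*P)*X(3) = (-7*(-3))**2*4 = 21**2*4 = 441*4 = 1764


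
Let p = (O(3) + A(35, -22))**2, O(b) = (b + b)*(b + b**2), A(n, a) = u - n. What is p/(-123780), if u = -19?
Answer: -27/10315 ≈ -0.0026175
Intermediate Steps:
A(n, a) = -19 - n
O(b) = 2*b*(b + b**2) (O(b) = (2*b)*(b + b**2) = 2*b*(b + b**2))
p = 324 (p = (2*3**2*(1 + 3) + (-19 - 1*35))**2 = (2*9*4 + (-19 - 35))**2 = (72 - 54)**2 = 18**2 = 324)
p/(-123780) = 324/(-123780) = 324*(-1/123780) = -27/10315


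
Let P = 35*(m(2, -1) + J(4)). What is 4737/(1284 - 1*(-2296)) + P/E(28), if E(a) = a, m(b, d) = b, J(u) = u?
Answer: 31587/3580 ≈ 8.8232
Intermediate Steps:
P = 210 (P = 35*(2 + 4) = 35*6 = 210)
4737/(1284 - 1*(-2296)) + P/E(28) = 4737/(1284 - 1*(-2296)) + 210/28 = 4737/(1284 + 2296) + 210*(1/28) = 4737/3580 + 15/2 = 31587/3580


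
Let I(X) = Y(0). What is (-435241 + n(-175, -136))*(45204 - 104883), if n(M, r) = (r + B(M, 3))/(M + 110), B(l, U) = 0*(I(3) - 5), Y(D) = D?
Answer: 1688350480191/65 ≈ 2.5975e+10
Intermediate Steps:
I(X) = 0
B(l, U) = 0 (B(l, U) = 0*(0 - 5) = 0*(-5) = 0)
n(M, r) = r/(110 + M) (n(M, r) = (r + 0)/(M + 110) = r/(110 + M))
(-435241 + n(-175, -136))*(45204 - 104883) = (-435241 - 136/(110 - 175))*(45204 - 104883) = (-435241 - 136/(-65))*(-59679) = (-435241 - 136*(-1/65))*(-59679) = (-435241 + 136/65)*(-59679) = -28290529/65*(-59679) = 1688350480191/65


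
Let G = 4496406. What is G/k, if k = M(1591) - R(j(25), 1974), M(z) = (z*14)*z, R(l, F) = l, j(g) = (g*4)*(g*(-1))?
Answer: 749401/5906739 ≈ 0.12687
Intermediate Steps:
j(g) = -4*g² (j(g) = (4*g)*(-g) = -4*g²)
M(z) = 14*z² (M(z) = (14*z)*z = 14*z²)
k = 35440434 (k = 14*1591² - (-4)*25² = 14*2531281 - (-4)*625 = 35437934 - 1*(-2500) = 35437934 + 2500 = 35440434)
G/k = 4496406/35440434 = 4496406*(1/35440434) = 749401/5906739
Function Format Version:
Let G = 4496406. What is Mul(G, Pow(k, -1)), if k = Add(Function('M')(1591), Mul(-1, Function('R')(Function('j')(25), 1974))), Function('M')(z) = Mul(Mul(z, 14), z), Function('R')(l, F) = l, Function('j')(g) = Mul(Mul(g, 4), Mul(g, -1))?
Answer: Rational(749401, 5906739) ≈ 0.12687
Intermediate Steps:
Function('j')(g) = Mul(-4, Pow(g, 2)) (Function('j')(g) = Mul(Mul(4, g), Mul(-1, g)) = Mul(-4, Pow(g, 2)))
Function('M')(z) = Mul(14, Pow(z, 2)) (Function('M')(z) = Mul(Mul(14, z), z) = Mul(14, Pow(z, 2)))
k = 35440434 (k = Add(Mul(14, Pow(1591, 2)), Mul(-1, Mul(-4, Pow(25, 2)))) = Add(Mul(14, 2531281), Mul(-1, Mul(-4, 625))) = Add(35437934, Mul(-1, -2500)) = Add(35437934, 2500) = 35440434)
Mul(G, Pow(k, -1)) = Mul(4496406, Pow(35440434, -1)) = Mul(4496406, Rational(1, 35440434)) = Rational(749401, 5906739)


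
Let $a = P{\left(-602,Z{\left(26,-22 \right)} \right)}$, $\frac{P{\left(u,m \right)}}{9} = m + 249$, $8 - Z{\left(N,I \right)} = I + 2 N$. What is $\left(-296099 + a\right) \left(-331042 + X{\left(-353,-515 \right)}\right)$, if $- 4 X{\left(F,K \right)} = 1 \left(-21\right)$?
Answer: $97343342558$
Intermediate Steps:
$Z{\left(N,I \right)} = 8 - I - 2 N$ ($Z{\left(N,I \right)} = 8 - \left(I + 2 N\right) = 8 - I - 2 N$)
$P{\left(u,m \right)} = 2241 + 9 m$ ($P{\left(u,m \right)} = 9 \left(m + 249\right) = 9 \left(249 + m\right) = 2241 + 9 m$)
$a = 2043$ ($a = 2241 + 9 \left(8 - -22 - 52\right) = 2241 + 9 \left(8 + 22 - 52\right) = 2241 + 9 \left(-22\right) = 2241 - 198 = 2043$)
$X{\left(F,K \right)} = \frac{21}{4}$ ($X{\left(F,K \right)} = - \frac{1 \left(-21\right)}{4} = \left(- \frac{1}{4}\right) \left(-21\right) = \frac{21}{4}$)
$\left(-296099 + a\right) \left(-331042 + X{\left(-353,-515 \right)}\right) = \left(-296099 + 2043\right) \left(-331042 + \frac{21}{4}\right) = \left(-294056\right) \left(- \frac{1324147}{4}\right) = 97343342558$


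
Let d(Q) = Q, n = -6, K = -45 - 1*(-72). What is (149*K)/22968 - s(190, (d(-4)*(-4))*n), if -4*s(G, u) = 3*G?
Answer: 364107/2552 ≈ 142.68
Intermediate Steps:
K = 27 (K = -45 + 72 = 27)
s(G, u) = -3*G/4
(149*K)/22968 - s(190, (d(-4)*(-4))*n) = (149*27)/22968 - (-3)*190/4 = 4023*(1/22968) - 1*(-285/2) = 447/2552 + 285/2 = 364107/2552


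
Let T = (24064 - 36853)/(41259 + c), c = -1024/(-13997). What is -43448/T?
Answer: 25091361075656/179007633 ≈ 1.4017e+5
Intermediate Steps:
c = 1024/13997 (c = -1024*(-1/13997) = 1024/13997 ≈ 0.073159)
T = -179007633/577503247 (T = (24064 - 36853)/(41259 + 1024/13997) = -12789/577503247/13997 = -12789*13997/577503247 = -179007633/577503247 ≈ -0.30997)
-43448/T = -43448/(-179007633/577503247) = -43448*(-577503247/179007633) = 25091361075656/179007633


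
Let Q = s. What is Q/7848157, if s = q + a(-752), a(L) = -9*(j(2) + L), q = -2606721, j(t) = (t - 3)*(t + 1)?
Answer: -2599926/7848157 ≈ -0.33128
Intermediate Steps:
j(t) = (1 + t)*(-3 + t) (j(t) = (-3 + t)*(1 + t) = (1 + t)*(-3 + t))
a(L) = 27 - 9*L (a(L) = -9*((-3 + 2² - 2*2) + L) = -9*((-3 + 4 - 4) + L) = -9*(-3 + L) = 27 - 9*L)
s = -2599926 (s = -2606721 + (27 - 9*(-752)) = -2606721 + (27 + 6768) = -2606721 + 6795 = -2599926)
Q = -2599926
Q/7848157 = -2599926/7848157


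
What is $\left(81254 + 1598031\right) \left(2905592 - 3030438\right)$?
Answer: $-209652015110$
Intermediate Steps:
$\left(81254 + 1598031\right) \left(2905592 - 3030438\right) = 1679285 \left(-124846\right) = -209652015110$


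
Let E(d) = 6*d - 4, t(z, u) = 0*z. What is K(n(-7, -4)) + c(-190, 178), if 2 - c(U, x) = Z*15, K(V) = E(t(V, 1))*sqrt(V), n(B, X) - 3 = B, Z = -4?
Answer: 62 - 8*I ≈ 62.0 - 8.0*I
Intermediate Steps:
t(z, u) = 0
n(B, X) = 3 + B
E(d) = -4 + 6*d
K(V) = -4*sqrt(V) (K(V) = (-4 + 6*0)*sqrt(V) = (-4 + 0)*sqrt(V) = -4*sqrt(V))
c(U, x) = 62 (c(U, x) = 2 - (-4)*15 = 2 - 1*(-60) = 2 + 60 = 62)
K(n(-7, -4)) + c(-190, 178) = -4*sqrt(3 - 7) + 62 = -8*I + 62 = 62 - 8*I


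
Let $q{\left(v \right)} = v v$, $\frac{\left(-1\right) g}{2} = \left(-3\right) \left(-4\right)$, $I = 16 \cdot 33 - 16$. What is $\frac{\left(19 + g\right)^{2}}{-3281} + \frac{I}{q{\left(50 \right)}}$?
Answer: $\frac{404343}{2050625} \approx 0.19718$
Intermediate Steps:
$I = 512$ ($I = 528 - 16 = 512$)
$g = -24$ ($g = - 2 \left(\left(-3\right) \left(-4\right)\right) = \left(-2\right) 12 = -24$)
$q{\left(v \right)} = v^{2}$
$\frac{\left(19 + g\right)^{2}}{-3281} + \frac{I}{q{\left(50 \right)}} = \frac{\left(19 - 24\right)^{2}}{-3281} + \frac{512}{50^{2}} = \left(-5\right)^{2} \left(- \frac{1}{3281}\right) + \frac{512}{2500} = 25 \left(- \frac{1}{3281}\right) + 512 \cdot \frac{1}{2500} = - \frac{25}{3281} + \frac{128}{625} = \frac{404343}{2050625}$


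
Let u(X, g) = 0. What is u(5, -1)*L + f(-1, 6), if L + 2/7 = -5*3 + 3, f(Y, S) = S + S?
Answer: 12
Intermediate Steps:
f(Y, S) = 2*S
L = -86/7 (L = -2/7 + (-5*3 + 3) = -2/7 + (-15 + 3) = -2/7 - 12 = -86/7 ≈ -12.286)
u(5, -1)*L + f(-1, 6) = 0*(-86/7) + 2*6 = 0 + 12 = 12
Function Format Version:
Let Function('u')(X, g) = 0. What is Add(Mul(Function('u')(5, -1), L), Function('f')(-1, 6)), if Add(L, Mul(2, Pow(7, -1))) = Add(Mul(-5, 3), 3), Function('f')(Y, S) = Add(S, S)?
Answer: 12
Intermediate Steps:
Function('f')(Y, S) = Mul(2, S)
L = Rational(-86, 7) (L = Add(Rational(-2, 7), Add(Mul(-5, 3), 3)) = Add(Rational(-2, 7), Add(-15, 3)) = Add(Rational(-2, 7), -12) = Rational(-86, 7) ≈ -12.286)
Add(Mul(Function('u')(5, -1), L), Function('f')(-1, 6)) = Add(Mul(0, Rational(-86, 7)), Mul(2, 6)) = Add(0, 12) = 12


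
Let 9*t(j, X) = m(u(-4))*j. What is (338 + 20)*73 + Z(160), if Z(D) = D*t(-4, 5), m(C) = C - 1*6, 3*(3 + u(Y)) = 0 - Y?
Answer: 720338/27 ≈ 26679.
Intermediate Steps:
u(Y) = -3 - Y/3 (u(Y) = -3 + (0 - Y)/3 = -3 + (-Y)/3 = -3 - Y/3)
m(C) = -6 + C (m(C) = C - 6 = -6 + C)
t(j, X) = -23*j/27 (t(j, X) = ((-6 + (-3 - ⅓*(-4)))*j)/9 = ((-6 + (-3 + 4/3))*j)/9 = ((-6 - 5/3)*j)/9 = (-23*j/3)/9 = -23*j/27)
Z(D) = 92*D/27 (Z(D) = D*(-23/27*(-4)) = D*(92/27) = 92*D/27)
(338 + 20)*73 + Z(160) = (338 + 20)*73 + (92/27)*160 = 358*73 + 14720/27 = 26134 + 14720/27 = 720338/27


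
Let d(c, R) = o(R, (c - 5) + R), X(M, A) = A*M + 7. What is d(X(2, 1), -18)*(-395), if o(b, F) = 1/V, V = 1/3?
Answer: -1185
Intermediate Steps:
X(M, A) = 7 + A*M
V = ⅓ (V = 1*(⅓) = ⅓ ≈ 0.33333)
o(b, F) = 3 (o(b, F) = 1/(⅓) = 3)
d(c, R) = 3
d(X(2, 1), -18)*(-395) = 3*(-395) = -1185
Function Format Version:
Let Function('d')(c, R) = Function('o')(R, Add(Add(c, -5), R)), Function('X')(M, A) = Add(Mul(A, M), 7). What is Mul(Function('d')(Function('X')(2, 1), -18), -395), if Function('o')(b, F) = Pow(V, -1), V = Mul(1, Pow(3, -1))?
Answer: -1185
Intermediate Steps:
Function('X')(M, A) = Add(7, Mul(A, M))
V = Rational(1, 3) (V = Mul(1, Rational(1, 3)) = Rational(1, 3) ≈ 0.33333)
Function('o')(b, F) = 3 (Function('o')(b, F) = Pow(Rational(1, 3), -1) = 3)
Function('d')(c, R) = 3
Mul(Function('d')(Function('X')(2, 1), -18), -395) = Mul(3, -395) = -1185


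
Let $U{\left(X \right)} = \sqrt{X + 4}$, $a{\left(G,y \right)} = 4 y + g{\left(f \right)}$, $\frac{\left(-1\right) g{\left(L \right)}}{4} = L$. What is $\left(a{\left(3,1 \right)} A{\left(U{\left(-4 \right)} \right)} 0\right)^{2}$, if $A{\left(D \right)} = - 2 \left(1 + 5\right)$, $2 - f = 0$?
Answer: $0$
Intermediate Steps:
$f = 2$ ($f = 2 - 0 = 2 + 0 = 2$)
$g{\left(L \right)} = - 4 L$
$a{\left(G,y \right)} = -8 + 4 y$ ($a{\left(G,y \right)} = 4 y - 8 = -8 + 4 y$)
$U{\left(X \right)} = \sqrt{4 + X}$
$A{\left(D \right)} = -12$ ($A{\left(D \right)} = \left(-2\right) 6 = -12$)
$\left(a{\left(3,1 \right)} A{\left(U{\left(-4 \right)} \right)} 0\right)^{2} = \left(\left(-8 + 4 \cdot 1\right) \left(-12\right) 0\right)^{2} = \left(\left(-8 + 4\right) \left(-12\right) 0\right)^{2} = \left(\left(-4\right) \left(-12\right) 0\right)^{2} = \left(48 \cdot 0\right)^{2} = 0^{2} = 0$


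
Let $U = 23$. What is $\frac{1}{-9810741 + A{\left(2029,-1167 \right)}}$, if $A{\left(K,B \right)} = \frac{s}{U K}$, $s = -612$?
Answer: $- \frac{46667}{457837850859} \approx -1.0193 \cdot 10^{-7}$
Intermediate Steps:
$A{\left(K,B \right)} = - \frac{612}{23 K}$
$\frac{1}{-9810741 + A{\left(2029,-1167 \right)}} = \frac{1}{-9810741 - \frac{612}{23 \cdot 2029}} = \frac{1}{-9810741 - \frac{612}{46667}} = \frac{1}{- \frac{457837850859}{46667}} = - \frac{46667}{457837850859}$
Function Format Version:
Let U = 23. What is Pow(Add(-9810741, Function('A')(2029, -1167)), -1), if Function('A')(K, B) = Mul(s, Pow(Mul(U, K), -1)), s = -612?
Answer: Rational(-46667, 457837850859) ≈ -1.0193e-7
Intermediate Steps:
Function('A')(K, B) = Mul(Rational(-612, 23), Pow(K, -1)) (Function('A')(K, B) = Mul(-612, Pow(Mul(23, K), -1)) = Mul(-612, Mul(Rational(1, 23), Pow(K, -1))) = Mul(Rational(-612, 23), Pow(K, -1)))
Pow(Add(-9810741, Function('A')(2029, -1167)), -1) = Pow(Add(-9810741, Mul(Rational(-612, 23), Pow(2029, -1))), -1) = Pow(Add(-9810741, Mul(Rational(-612, 23), Rational(1, 2029))), -1) = Pow(Add(-9810741, Rational(-612, 46667)), -1) = Pow(Rational(-457837850859, 46667), -1) = Rational(-46667, 457837850859)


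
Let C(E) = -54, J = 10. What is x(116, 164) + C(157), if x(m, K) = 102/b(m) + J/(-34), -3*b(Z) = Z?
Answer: -56135/986 ≈ -56.932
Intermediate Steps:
b(Z) = -Z/3
x(m, K) = -5/17 - 306/m (x(m, K) = 102/((-m/3)) + 10/(-34) = 102*(-3/m) + 10*(-1/34) = -306/m - 5/17 = -5/17 - 306/m)
x(116, 164) + C(157) = (-5/17 - 306/116) - 54 = (-5/17 - 306*1/116) - 54 = (-5/17 - 153/58) - 54 = -2891/986 - 54 = -56135/986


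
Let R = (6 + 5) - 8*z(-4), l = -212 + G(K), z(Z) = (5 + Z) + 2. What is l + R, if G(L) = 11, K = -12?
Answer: -214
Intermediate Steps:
z(Z) = 7 + Z
l = -201 (l = -212 + 11 = -201)
R = -13 (R = (6 + 5) - 8*(7 - 4) = 11 - 8*3 = 11 - 24 = -13)
l + R = -201 - 13 = -214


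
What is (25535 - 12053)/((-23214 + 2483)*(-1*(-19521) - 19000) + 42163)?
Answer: -6741/5379344 ≈ -0.0012531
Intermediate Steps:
(25535 - 12053)/((-23214 + 2483)*(-1*(-19521) - 19000) + 42163) = 13482/(-20731*(19521 - 19000) + 42163) = 13482/(-20731*521 + 42163) = 13482/(-10800851 + 42163) = 13482/(-10758688) = 13482*(-1/10758688) = -6741/5379344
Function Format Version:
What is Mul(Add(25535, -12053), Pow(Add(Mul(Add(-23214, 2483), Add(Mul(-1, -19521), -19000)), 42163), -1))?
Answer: Rational(-6741, 5379344) ≈ -0.0012531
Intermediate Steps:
Mul(Add(25535, -12053), Pow(Add(Mul(Add(-23214, 2483), Add(Mul(-1, -19521), -19000)), 42163), -1)) = Mul(13482, Pow(Add(Mul(-20731, Add(19521, -19000)), 42163), -1)) = Mul(13482, Pow(Add(Mul(-20731, 521), 42163), -1)) = Mul(13482, Pow(Add(-10800851, 42163), -1)) = Mul(13482, Pow(-10758688, -1)) = Mul(13482, Rational(-1, 10758688)) = Rational(-6741, 5379344)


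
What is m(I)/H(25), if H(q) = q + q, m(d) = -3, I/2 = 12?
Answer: -3/50 ≈ -0.060000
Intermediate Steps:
I = 24 (I = 2*12 = 24)
H(q) = 2*q
m(I)/H(25) = -3/(2*25) = -3/50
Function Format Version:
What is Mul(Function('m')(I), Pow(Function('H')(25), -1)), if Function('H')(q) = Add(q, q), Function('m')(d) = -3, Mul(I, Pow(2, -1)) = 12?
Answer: Rational(-3, 50) ≈ -0.060000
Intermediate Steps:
I = 24 (I = Mul(2, 12) = 24)
Function('H')(q) = Mul(2, q)
Mul(Function('m')(I), Pow(Function('H')(25), -1)) = Mul(-3, Pow(Mul(2, 25), -1)) = Mul(-3, Pow(50, -1)) = Mul(-3, Rational(1, 50)) = Rational(-3, 50)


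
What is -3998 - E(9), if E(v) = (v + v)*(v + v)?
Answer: -4322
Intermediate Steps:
E(v) = 4*v**2 (E(v) = (2*v)*(2*v) = 4*v**2)
-3998 - E(9) = -3998 - 4*9**2 = -3998 - 4*81 = -3998 - 1*324 = -3998 - 324 = -4322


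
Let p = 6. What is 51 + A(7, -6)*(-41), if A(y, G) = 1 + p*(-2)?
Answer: 502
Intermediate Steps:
A(y, G) = -11 (A(y, G) = 1 + 6*(-2) = 1 - 12 = -11)
51 + A(7, -6)*(-41) = 51 - 11*(-41) = 51 + 451 = 502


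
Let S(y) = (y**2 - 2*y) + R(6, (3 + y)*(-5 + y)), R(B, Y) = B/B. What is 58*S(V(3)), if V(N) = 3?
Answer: 232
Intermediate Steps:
R(B, Y) = 1
S(y) = 1 + y**2 - 2*y (S(y) = (y**2 - 2*y) + 1 = 1 + y**2 - 2*y)
58*S(V(3)) = 58*(1 + 3**2 - 2*3) = 58*(1 + 9 - 6) = 58*4 = 232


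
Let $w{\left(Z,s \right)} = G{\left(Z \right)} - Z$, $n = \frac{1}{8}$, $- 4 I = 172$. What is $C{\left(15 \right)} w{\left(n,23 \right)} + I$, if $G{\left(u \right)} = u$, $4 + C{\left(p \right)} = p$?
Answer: $-43$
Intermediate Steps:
$C{\left(p \right)} = -4 + p$
$I = -43$ ($I = \left(- \frac{1}{4}\right) 172 = -43$)
$n = \frac{1}{8} \approx 0.125$
$w{\left(Z,s \right)} = 0$ ($w{\left(Z,s \right)} = Z - Z = 0$)
$C{\left(15 \right)} w{\left(n,23 \right)} + I = \left(-4 + 15\right) 0 - 43 = 11 \cdot 0 - 43 = 0 - 43 = -43$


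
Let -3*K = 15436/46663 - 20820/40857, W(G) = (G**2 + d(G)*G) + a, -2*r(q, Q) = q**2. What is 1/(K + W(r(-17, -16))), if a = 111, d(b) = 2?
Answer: 7626040764/157876656879863 ≈ 4.8304e-5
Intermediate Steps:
r(q, Q) = -q**2/2
W(G) = 111 + G**2 + 2*G (W(G) = (G**2 + 2*G) + 111 = 111 + G**2 + 2*G)
K = 113618336/1906510191 (K = -(15436/46663 - 20820/40857)/3 = -(15436*(1/46663) - 20820*1/40857)/3 = -(15436/46663 - 6940/13619)/3 = -1/3*(-113618336/635503397) = 113618336/1906510191 ≈ 0.059595)
1/(K + W(r(-17, -16))) = 1/(113618336/1906510191 + (111 + (-1/2*(-17)**2)**2 + 2*(-1/2*(-17)**2))) = 1/(113618336/1906510191 + (111 + (-1/2*289)**2 + 2*(-1/2*289))) = 1/(113618336/1906510191 + (111 + (-289/2)**2 + 2*(-289/2))) = 1/(113618336/1906510191 + (111 + 83521/4 - 289)) = 1/(113618336/1906510191 + 82809/4) = 1/(157876656879863/7626040764) = 7626040764/157876656879863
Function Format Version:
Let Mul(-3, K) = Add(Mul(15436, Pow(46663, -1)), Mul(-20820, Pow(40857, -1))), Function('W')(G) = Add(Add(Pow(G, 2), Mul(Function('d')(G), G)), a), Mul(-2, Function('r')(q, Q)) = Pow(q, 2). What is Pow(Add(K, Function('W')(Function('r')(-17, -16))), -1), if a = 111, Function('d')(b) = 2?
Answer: Rational(7626040764, 157876656879863) ≈ 4.8304e-5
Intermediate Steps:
Function('r')(q, Q) = Mul(Rational(-1, 2), Pow(q, 2))
Function('W')(G) = Add(111, Pow(G, 2), Mul(2, G)) (Function('W')(G) = Add(Add(Pow(G, 2), Mul(2, G)), 111) = Add(111, Pow(G, 2), Mul(2, G)))
K = Rational(113618336, 1906510191) (K = Mul(Rational(-1, 3), Add(Mul(15436, Pow(46663, -1)), Mul(-20820, Pow(40857, -1)))) = Mul(Rational(-1, 3), Add(Mul(15436, Rational(1, 46663)), Mul(-20820, Rational(1, 40857)))) = Mul(Rational(-1, 3), Add(Rational(15436, 46663), Rational(-6940, 13619))) = Mul(Rational(-1, 3), Rational(-113618336, 635503397)) = Rational(113618336, 1906510191) ≈ 0.059595)
Pow(Add(K, Function('W')(Function('r')(-17, -16))), -1) = Pow(Add(Rational(113618336, 1906510191), Add(111, Pow(Mul(Rational(-1, 2), Pow(-17, 2)), 2), Mul(2, Mul(Rational(-1, 2), Pow(-17, 2))))), -1) = Pow(Add(Rational(113618336, 1906510191), Add(111, Pow(Mul(Rational(-1, 2), 289), 2), Mul(2, Mul(Rational(-1, 2), 289)))), -1) = Pow(Add(Rational(113618336, 1906510191), Add(111, Pow(Rational(-289, 2), 2), Mul(2, Rational(-289, 2)))), -1) = Pow(Add(Rational(113618336, 1906510191), Add(111, Rational(83521, 4), -289)), -1) = Pow(Add(Rational(113618336, 1906510191), Rational(82809, 4)), -1) = Pow(Rational(157876656879863, 7626040764), -1) = Rational(7626040764, 157876656879863)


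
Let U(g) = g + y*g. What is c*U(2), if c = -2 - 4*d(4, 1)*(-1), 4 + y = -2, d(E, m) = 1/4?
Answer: 10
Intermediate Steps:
d(E, m) = 1/4
y = -6 (y = -4 - 2 = -6)
U(g) = -5*g (U(g) = g - 6*g = -5*g)
c = -1 (c = -2 - (-1) = -2 - 4*(-1/4) = -2 + 1 = -1)
c*U(2) = -(-5)*2 = -1*(-10) = 10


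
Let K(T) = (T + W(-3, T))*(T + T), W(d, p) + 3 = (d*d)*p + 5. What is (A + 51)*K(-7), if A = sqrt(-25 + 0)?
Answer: 48552 + 4760*I ≈ 48552.0 + 4760.0*I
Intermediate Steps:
W(d, p) = 2 + p*d**2 (W(d, p) = -3 + ((d*d)*p + 5) = -3 + (d**2*p + 5) = -3 + (p*d**2 + 5) = -3 + (5 + p*d**2) = 2 + p*d**2)
K(T) = 2*T*(2 + 10*T) (K(T) = (T + (2 + T*(-3)**2))*(T + T) = (T + (2 + T*9))*(2*T) = (T + (2 + 9*T))*(2*T) = (2 + 10*T)*(2*T) = 2*T*(2 + 10*T))
A = 5*I (A = sqrt(-25) = 5*I ≈ 5.0*I)
(A + 51)*K(-7) = (5*I + 51)*(4*(-7)*(1 + 5*(-7))) = (51 + 5*I)*(4*(-7)*(1 - 35)) = (51 + 5*I)*(4*(-7)*(-34)) = (51 + 5*I)*952 = 48552 + 4760*I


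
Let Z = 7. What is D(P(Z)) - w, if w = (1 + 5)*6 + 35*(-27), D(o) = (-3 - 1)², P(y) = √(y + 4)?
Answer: 925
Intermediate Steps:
P(y) = √(4 + y)
D(o) = 16 (D(o) = (-4)² = 16)
w = -909 (w = 6*6 - 945 = 36 - 945 = -909)
D(P(Z)) - w = 16 - 1*(-909) = 16 + 909 = 925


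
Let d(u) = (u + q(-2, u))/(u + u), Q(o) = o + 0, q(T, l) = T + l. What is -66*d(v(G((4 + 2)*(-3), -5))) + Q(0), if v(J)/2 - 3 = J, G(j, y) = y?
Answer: -165/2 ≈ -82.500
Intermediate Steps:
v(J) = 6 + 2*J
Q(o) = o
d(u) = (-2 + 2*u)/(2*u) (d(u) = (u + (-2 + u))/(u + u) = (-2 + 2*u)/((2*u)) = (-2 + 2*u)*(1/(2*u)) = (-2 + 2*u)/(2*u))
-66*d(v(G((4 + 2)*(-3), -5))) + Q(0) = -66*(-1 + (6 + 2*(-5)))/(6 + 2*(-5)) + 0 = -66*(-1 + (6 - 10))/(6 - 10) + 0 = -66*(-1 - 4)/(-4) + 0 = -(-33)*(-5)/2 + 0 = -66*5/4 + 0 = -165/2 + 0 = -165/2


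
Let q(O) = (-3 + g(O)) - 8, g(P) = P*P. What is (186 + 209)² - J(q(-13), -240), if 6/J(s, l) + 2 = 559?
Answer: 86905919/557 ≈ 1.5603e+5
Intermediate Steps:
g(P) = P²
q(O) = -11 + O² (q(O) = (-3 + O²) - 8 = -11 + O²)
J(s, l) = 6/557 (J(s, l) = 6/(-2 + 559) = 6/557)
(186 + 209)² - J(q(-13), -240) = (186 + 209)² - 1*6/557 = 395² - 6/557 = 156025 - 6/557 = 86905919/557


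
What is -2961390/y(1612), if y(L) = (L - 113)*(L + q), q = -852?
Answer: -296139/113924 ≈ -2.5994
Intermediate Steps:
y(L) = (-852 + L)*(-113 + L) (y(L) = (L - 113)*(L - 852) = (-113 + L)*(-852 + L) = (-852 + L)*(-113 + L))
-2961390/y(1612) = -2961390/(96276 + 1612² - 965*1612) = -2961390/(96276 + 2598544 - 1555580) = -2961390/1139240 = -2961390*1/1139240 = -296139/113924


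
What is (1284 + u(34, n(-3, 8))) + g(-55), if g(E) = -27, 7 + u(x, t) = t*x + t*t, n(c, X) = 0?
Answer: 1250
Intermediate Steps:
u(x, t) = -7 + t² + t*x (u(x, t) = -7 + (t*x + t*t) = -7 + (t*x + t²) = -7 + (t² + t*x) = -7 + t² + t*x)
(1284 + u(34, n(-3, 8))) + g(-55) = (1284 + (-7 + 0² + 0*34)) - 27 = (1284 + (-7 + 0 + 0)) - 27 = (1284 - 7) - 27 = 1277 - 27 = 1250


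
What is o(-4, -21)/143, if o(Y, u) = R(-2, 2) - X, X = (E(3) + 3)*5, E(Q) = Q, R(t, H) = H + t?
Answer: -30/143 ≈ -0.20979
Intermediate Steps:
X = 30 (X = (3 + 3)*5 = 6*5 = 30)
o(Y, u) = -30 (o(Y, u) = (2 - 2) - 1*30 = 0 - 30 = -30)
o(-4, -21)/143 = -30/143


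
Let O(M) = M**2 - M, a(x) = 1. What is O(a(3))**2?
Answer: 0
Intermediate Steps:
O(a(3))**2 = (1*(-1 + 1))**2 = (1*0)**2 = 0**2 = 0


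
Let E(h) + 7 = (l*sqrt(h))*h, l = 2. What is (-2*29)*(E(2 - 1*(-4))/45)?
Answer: 406/45 - 232*sqrt(6)/15 ≈ -28.863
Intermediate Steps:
E(h) = -7 + 2*h**(3/2) (E(h) = -7 + (2*sqrt(h))*h = -7 + 2*h**(3/2))
(-2*29)*(E(2 - 1*(-4))/45) = (-2*29)*((-7 + 2*(2 - 1*(-4))**(3/2))/45) = -58*(-7 + 2*(2 + 4)**(3/2))/45 = -58*(-7 + 2*6**(3/2))/45 = -58*(-7 + 2*(6*sqrt(6)))/45 = -58*(-7 + 12*sqrt(6))/45 = -58*(-7/45 + 4*sqrt(6)/15) = 406/45 - 232*sqrt(6)/15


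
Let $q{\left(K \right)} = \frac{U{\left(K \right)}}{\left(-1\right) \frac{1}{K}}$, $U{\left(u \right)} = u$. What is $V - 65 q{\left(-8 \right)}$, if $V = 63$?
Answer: $4223$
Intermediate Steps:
$q{\left(K \right)} = - K^{2}$ ($q{\left(K \right)} = \frac{K}{\left(-1\right) \frac{1}{K}} = K \left(- K\right) = - K^{2}$)
$V - 65 q{\left(-8 \right)} = 63 - 65 \left(- \left(-8\right)^{2}\right) = 63 - 65 \left(\left(-1\right) 64\right) = 63 - -4160 = 63 + 4160 = 4223$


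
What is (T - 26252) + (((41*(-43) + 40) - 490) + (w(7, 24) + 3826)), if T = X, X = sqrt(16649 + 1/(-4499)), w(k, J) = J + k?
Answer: -24608 + 105*sqrt(30566206)/4499 ≈ -24479.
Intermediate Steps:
X = 105*sqrt(30566206)/4499 (X = sqrt(16649 - 1/4499) = sqrt(74903850/4499) = 105*sqrt(30566206)/4499 ≈ 129.03)
T = 105*sqrt(30566206)/4499 ≈ 129.03
(T - 26252) + (((41*(-43) + 40) - 490) + (w(7, 24) + 3826)) = (105*sqrt(30566206)/4499 - 26252) + (((41*(-43) + 40) - 490) + ((24 + 7) + 3826)) = (-26252 + 105*sqrt(30566206)/4499) + (((-1763 + 40) - 490) + (31 + 3826)) = (-26252 + 105*sqrt(30566206)/4499) + ((-1723 - 490) + 3857) = (-26252 + 105*sqrt(30566206)/4499) + (-2213 + 3857) = (-26252 + 105*sqrt(30566206)/4499) + 1644 = -24608 + 105*sqrt(30566206)/4499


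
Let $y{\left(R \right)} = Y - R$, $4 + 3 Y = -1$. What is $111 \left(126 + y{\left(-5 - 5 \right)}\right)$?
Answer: $14911$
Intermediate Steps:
$Y = - \frac{5}{3}$ ($Y = - \frac{4}{3} + \frac{1}{3} \left(-1\right) = - \frac{4}{3} - \frac{1}{3} = - \frac{5}{3} \approx -1.6667$)
$y{\left(R \right)} = - \frac{5}{3} - R$
$111 \left(126 + y{\left(-5 - 5 \right)}\right) = 111 \left(126 - - \frac{25}{3}\right) = 111 \left(126 + \left(- \frac{5}{3} + 10\right)\right) = 111 \left(126 + \frac{25}{3}\right) = 111 \cdot \frac{403}{3} = 14911$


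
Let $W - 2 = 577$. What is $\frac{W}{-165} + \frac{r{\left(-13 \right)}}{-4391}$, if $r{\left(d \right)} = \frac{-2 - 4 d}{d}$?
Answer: $- \frac{11014269}{3139565} \approx -3.5082$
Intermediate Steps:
$W = 579$ ($W = 2 + 577 = 579$)
$r{\left(d \right)} = \frac{-2 - 4 d}{d}$
$\frac{W}{-165} + \frac{r{\left(-13 \right)}}{-4391} = \frac{579}{-165} + \frac{-4 - \frac{2}{-13}}{-4391} = 579 \left(- \frac{1}{165}\right) + \left(-4 - - \frac{2}{13}\right) \left(- \frac{1}{4391}\right) = - \frac{193}{55} + \left(-4 + \frac{2}{13}\right) \left(- \frac{1}{4391}\right) = - \frac{193}{55} - - \frac{50}{57083} = - \frac{193}{55} + \frac{50}{57083} = - \frac{11014269}{3139565}$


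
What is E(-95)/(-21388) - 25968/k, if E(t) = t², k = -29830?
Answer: 143093917/319002020 ≈ 0.44857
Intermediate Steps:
E(-95)/(-21388) - 25968/k = (-95)²/(-21388) - 25968/(-29830) = 9025*(-1/21388) - 25968*(-1/29830) = -9025/21388 + 12984/14915 = 143093917/319002020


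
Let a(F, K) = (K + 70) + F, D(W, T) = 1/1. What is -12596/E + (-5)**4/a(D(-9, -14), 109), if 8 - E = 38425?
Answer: 5255581/1383012 ≈ 3.8001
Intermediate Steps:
E = -38417 (E = 8 - 1*38425 = 8 - 38425 = -38417)
D(W, T) = 1
a(F, K) = 70 + F + K (a(F, K) = (70 + K) + F = 70 + F + K)
-12596/E + (-5)**4/a(D(-9, -14), 109) = -12596/(-38417) + (-5)**4/(70 + 1 + 109) = -12596*(-1/38417) + 625/180 = 12596/38417 + 625*(1/180) = 12596/38417 + 125/36 = 5255581/1383012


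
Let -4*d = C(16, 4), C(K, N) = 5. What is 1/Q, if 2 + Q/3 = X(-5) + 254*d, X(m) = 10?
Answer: -2/1857 ≈ -0.0010770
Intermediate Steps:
d = -5/4 (d = -¼*5 = -5/4 ≈ -1.2500)
Q = -1857/2 (Q = -6 + 3*(10 + 254*(-5/4)) = -6 + 3*(10 - 635/2) = -6 + 3*(-615/2) = -6 - 1845/2 = -1857/2 ≈ -928.50)
1/Q = 1/(-1857/2) = -2/1857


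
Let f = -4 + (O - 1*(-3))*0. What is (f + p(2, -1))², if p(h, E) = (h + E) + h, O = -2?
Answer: 1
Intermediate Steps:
p(h, E) = E + 2*h (p(h, E) = (E + h) + h = E + 2*h)
f = -4 (f = -4 + (-2 - 1*(-3))*0 = -4 + (-2 + 3)*0 = -4 + 1*0 = -4 + 0 = -4)
(f + p(2, -1))² = (-4 + (-1 + 2*2))² = (-4 + (-1 + 4))² = (-4 + 3)² = (-1)² = 1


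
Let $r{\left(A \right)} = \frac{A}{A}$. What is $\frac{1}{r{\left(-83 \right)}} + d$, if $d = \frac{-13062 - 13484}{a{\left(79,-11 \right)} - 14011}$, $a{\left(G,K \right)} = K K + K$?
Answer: $\frac{40447}{13901} \approx 2.9096$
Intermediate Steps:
$a{\left(G,K \right)} = K + K^{2}$ ($a{\left(G,K \right)} = K^{2} + K = K + K^{2}$)
$r{\left(A \right)} = 1$
$d = \frac{26546}{13901}$ ($d = \frac{-13062 - 13484}{- 11 \left(1 - 11\right) - 14011} = \frac{-13062 - 13484}{\left(-11\right) \left(-10\right) - 14011} = \frac{-13062 - 13484}{110 - 14011} = - \frac{26546}{-13901} = \left(-26546\right) \left(- \frac{1}{13901}\right) = \frac{26546}{13901} \approx 1.9096$)
$\frac{1}{r{\left(-83 \right)}} + d = 1^{-1} + \frac{26546}{13901} = 1 + \frac{26546}{13901} = \frac{40447}{13901}$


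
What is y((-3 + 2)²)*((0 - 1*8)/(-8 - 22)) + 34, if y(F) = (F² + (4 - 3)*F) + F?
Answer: 174/5 ≈ 34.800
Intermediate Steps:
y(F) = F² + 2*F (y(F) = (F² + 1*F) + F = (F² + F) + F = (F + F²) + F = F² + 2*F)
y((-3 + 2)²)*((0 - 1*8)/(-8 - 22)) + 34 = ((-3 + 2)²*(2 + (-3 + 2)²))*((0 - 1*8)/(-8 - 22)) + 34 = ((-1)²*(2 + (-1)²))*((0 - 8)/(-30)) + 34 = (1*(2 + 1))*(-8*(-1/30)) + 34 = (1*3)*(4/15) + 34 = 3*(4/15) + 34 = ⅘ + 34 = 174/5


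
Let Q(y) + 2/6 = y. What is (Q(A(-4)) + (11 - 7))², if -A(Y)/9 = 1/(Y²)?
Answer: 22201/2304 ≈ 9.6358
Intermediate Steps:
A(Y) = -9/Y²
Q(y) = -⅓ + y
(Q(A(-4)) + (11 - 7))² = ((-⅓ - 9/(-4)²) + (11 - 7))² = ((-⅓ - 9*1/16) + 4)² = ((-⅓ - 9/16) + 4)² = (-43/48 + 4)² = (149/48)² = 22201/2304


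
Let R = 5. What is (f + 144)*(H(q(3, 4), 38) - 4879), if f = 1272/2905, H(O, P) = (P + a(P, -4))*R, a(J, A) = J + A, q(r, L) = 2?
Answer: -1896136248/2905 ≈ -6.5272e+5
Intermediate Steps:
a(J, A) = A + J
H(O, P) = -20 + 10*P (H(O, P) = (P + (-4 + P))*5 = (-4 + 2*P)*5 = -20 + 10*P)
f = 1272/2905 (f = 1272*(1/2905) = 1272/2905 ≈ 0.43787)
(f + 144)*(H(q(3, 4), 38) - 4879) = (1272/2905 + 144)*((-20 + 10*38) - 4879) = 419592*((-20 + 380) - 4879)/2905 = 419592*(360 - 4879)/2905 = (419592/2905)*(-4519) = -1896136248/2905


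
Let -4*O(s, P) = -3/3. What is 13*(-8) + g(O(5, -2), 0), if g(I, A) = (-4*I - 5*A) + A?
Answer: -105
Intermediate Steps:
O(s, P) = ¼ (O(s, P) = -(-3)/(4*3) = -¼*(-1) = ¼)
g(I, A) = -4*A - 4*I (g(I, A) = (-5*A - 4*I) + A = -4*A - 4*I)
13*(-8) + g(O(5, -2), 0) = 13*(-8) + (-4*0 - 4*¼) = -104 + (0 - 1) = -104 - 1 = -105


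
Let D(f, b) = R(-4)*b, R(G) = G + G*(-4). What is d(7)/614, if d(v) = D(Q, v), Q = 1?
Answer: 42/307 ≈ 0.13681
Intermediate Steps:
R(G) = -3*G (R(G) = G - 4*G = -3*G)
D(f, b) = 12*b (D(f, b) = (-3*(-4))*b = 12*b)
d(v) = 12*v
d(7)/614 = (12*7)/614 = 84*(1/614) = 42/307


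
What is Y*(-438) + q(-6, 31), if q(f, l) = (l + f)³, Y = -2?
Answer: 16501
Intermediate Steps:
q(f, l) = (f + l)³
Y*(-438) + q(-6, 31) = -2*(-438) + (-6 + 31)³ = 876 + 25³ = 876 + 15625 = 16501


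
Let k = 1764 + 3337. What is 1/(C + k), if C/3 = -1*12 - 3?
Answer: 1/5056 ≈ 0.00019778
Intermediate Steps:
k = 5101
C = -45 (C = 3*(-1*12 - 3) = 3*(-12 - 3) = 3*(-15) = -45)
1/(C + k) = 1/(-45 + 5101) = 1/5056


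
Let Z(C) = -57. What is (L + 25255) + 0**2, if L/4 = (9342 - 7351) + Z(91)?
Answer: 32991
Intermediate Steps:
L = 7736 (L = 4*((9342 - 7351) - 57) = 4*(1991 - 57) = 4*1934 = 7736)
(L + 25255) + 0**2 = (7736 + 25255) + 0**2 = 32991 + 0 = 32991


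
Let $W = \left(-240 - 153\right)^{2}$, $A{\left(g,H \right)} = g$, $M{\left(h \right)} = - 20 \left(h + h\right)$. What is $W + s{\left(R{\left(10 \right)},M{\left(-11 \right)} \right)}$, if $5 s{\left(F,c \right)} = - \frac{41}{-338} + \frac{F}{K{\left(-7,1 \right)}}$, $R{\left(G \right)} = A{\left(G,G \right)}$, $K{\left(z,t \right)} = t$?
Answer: $\frac{261022231}{1690} \approx 1.5445 \cdot 10^{5}$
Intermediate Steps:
$M{\left(h \right)} = - 40 h$ ($M{\left(h \right)} = - 20 \cdot 2 h = - 40 h$)
$W = 154449$ ($W = \left(-393\right)^{2} = 154449$)
$R{\left(G \right)} = G$
$s{\left(F,c \right)} = \frac{41}{1690} + \frac{F}{5}$ ($s{\left(F,c \right)} = \frac{- \frac{41}{-338} + \frac{F}{1}}{5} = \frac{\left(-41\right) \left(- \frac{1}{338}\right) + F 1}{5} = \frac{\frac{41}{338} + F}{5} = \frac{41}{1690} + \frac{F}{5}$)
$W + s{\left(R{\left(10 \right)},M{\left(-11 \right)} \right)} = 154449 + \left(\frac{41}{1690} + \frac{1}{5} \cdot 10\right) = 154449 + \left(\frac{41}{1690} + 2\right) = 154449 + \frac{3421}{1690} = \frac{261022231}{1690}$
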